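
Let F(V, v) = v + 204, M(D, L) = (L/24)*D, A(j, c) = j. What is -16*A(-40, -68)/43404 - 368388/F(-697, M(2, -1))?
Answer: -47968146736/26552397 ≈ -1806.5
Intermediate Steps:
M(D, L) = D*L/24 (M(D, L) = (L*(1/24))*D = (L/24)*D = D*L/24)
F(V, v) = 204 + v
-16*A(-40, -68)/43404 - 368388/F(-697, M(2, -1)) = -16*(-40)/43404 - 368388/(204 + (1/24)*2*(-1)) = 640*(1/43404) - 368388/(204 - 1/12) = 160/10851 - 368388/2447/12 = 160/10851 - 368388*12/2447 = 160/10851 - 4420656/2447 = -47968146736/26552397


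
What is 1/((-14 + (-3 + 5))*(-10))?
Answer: 1/120 ≈ 0.0083333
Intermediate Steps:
1/((-14 + (-3 + 5))*(-10)) = 1/((-14 + 2)*(-10)) = 1/(-12*(-10)) = 1/120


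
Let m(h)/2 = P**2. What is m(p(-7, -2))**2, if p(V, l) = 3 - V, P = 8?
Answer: 16384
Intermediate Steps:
m(h) = 128 (m(h) = 2*8**2 = 2*64 = 128)
m(p(-7, -2))**2 = 128**2 = 16384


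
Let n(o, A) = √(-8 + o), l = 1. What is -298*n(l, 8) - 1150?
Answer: -1150 - 298*I*√7 ≈ -1150.0 - 788.43*I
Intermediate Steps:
-298*n(l, 8) - 1150 = -298*√(-8 + 1) - 1150 = -298*I*√7 - 1150 = -1150 - 298*I*√7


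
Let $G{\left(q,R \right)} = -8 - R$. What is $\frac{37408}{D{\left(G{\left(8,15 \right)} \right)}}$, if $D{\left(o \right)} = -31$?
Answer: $- \frac{37408}{31} \approx -1206.7$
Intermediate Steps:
$\frac{37408}{D{\left(G{\left(8,15 \right)} \right)}} = \frac{37408}{-31} = 37408 \left(- \frac{1}{31}\right) = - \frac{37408}{31}$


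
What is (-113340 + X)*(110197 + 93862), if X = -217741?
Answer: -67560057779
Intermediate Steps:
(-113340 + X)*(110197 + 93862) = (-113340 - 217741)*(110197 + 93862) = -331081*204059 = -67560057779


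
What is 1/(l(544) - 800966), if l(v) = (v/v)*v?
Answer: -1/800422 ≈ -1.2493e-6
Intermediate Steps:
l(v) = v (l(v) = 1*v = v)
1/(l(544) - 800966) = 1/(544 - 800966) = 1/(-800422) = -1/800422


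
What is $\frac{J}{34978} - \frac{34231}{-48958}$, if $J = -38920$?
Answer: $- \frac{354056721}{856226462} \approx -0.41351$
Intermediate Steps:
$\frac{J}{34978} - \frac{34231}{-48958} = - \frac{38920}{34978} - \frac{34231}{-48958} = \left(-38920\right) \frac{1}{34978} - - \frac{34231}{48958} = - \frac{19460}{17489} + \frac{34231}{48958} = - \frac{354056721}{856226462}$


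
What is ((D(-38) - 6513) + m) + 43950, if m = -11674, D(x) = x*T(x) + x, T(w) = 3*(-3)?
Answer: 26067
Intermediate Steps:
T(w) = -9
D(x) = -8*x (D(x) = x*(-9) + x = -9*x + x = -8*x)
((D(-38) - 6513) + m) + 43950 = ((-8*(-38) - 6513) - 11674) + 43950 = ((304 - 6513) - 11674) + 43950 = (-6209 - 11674) + 43950 = -17883 + 43950 = 26067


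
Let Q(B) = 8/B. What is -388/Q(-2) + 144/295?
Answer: 28759/295 ≈ 97.488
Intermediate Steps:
-388/Q(-2) + 144/295 = -388/(8/(-2)) + 144/295 = -388/(8*(-½)) + 144*(1/295) = -388/(-4) + 144/295 = -388*(-¼) + 144/295 = 97 + 144/295 = 28759/295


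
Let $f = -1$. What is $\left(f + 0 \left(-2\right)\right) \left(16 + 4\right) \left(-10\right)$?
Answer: $200$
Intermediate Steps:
$\left(f + 0 \left(-2\right)\right) \left(16 + 4\right) \left(-10\right) = \left(-1 + 0 \left(-2\right)\right) \left(16 + 4\right) \left(-10\right) = \left(-1 + 0\right) 20 \left(-10\right) = \left(-1\right) 20 \left(-10\right) = \left(-20\right) \left(-10\right) = 200$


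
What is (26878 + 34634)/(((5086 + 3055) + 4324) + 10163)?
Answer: 15378/5657 ≈ 2.7184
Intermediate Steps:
(26878 + 34634)/(((5086 + 3055) + 4324) + 10163) = 61512/((8141 + 4324) + 10163) = 61512/(12465 + 10163) = 61512/22628 = 61512*(1/22628) = 15378/5657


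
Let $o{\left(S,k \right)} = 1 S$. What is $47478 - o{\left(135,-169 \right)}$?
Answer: $47343$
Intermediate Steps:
$o{\left(S,k \right)} = S$
$47478 - o{\left(135,-169 \right)} = 47478 - 135 = 47343$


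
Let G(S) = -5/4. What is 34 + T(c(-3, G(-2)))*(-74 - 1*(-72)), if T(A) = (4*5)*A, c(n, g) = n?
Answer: 154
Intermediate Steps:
G(S) = -5/4 (G(S) = -5*¼ = -5/4)
T(A) = 20*A
34 + T(c(-3, G(-2)))*(-74 - 1*(-72)) = 34 + (20*(-3))*(-74 - 1*(-72)) = 34 - 60*(-74 + 72) = 34 - 60*(-2) = 34 + 120 = 154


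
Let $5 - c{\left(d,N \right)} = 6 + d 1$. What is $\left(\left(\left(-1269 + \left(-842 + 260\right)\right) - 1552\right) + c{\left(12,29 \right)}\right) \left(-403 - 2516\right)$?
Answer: $9971304$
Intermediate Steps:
$c{\left(d,N \right)} = -1 - d$ ($c{\left(d,N \right)} = 5 - \left(6 + d 1\right) = 5 - \left(6 + d\right) = -1 - d$)
$\left(\left(\left(-1269 + \left(-842 + 260\right)\right) - 1552\right) + c{\left(12,29 \right)}\right) \left(-403 - 2516\right) = \left(\left(\left(-1269 + \left(-842 + 260\right)\right) - 1552\right) - 13\right) \left(-403 - 2516\right) = \left(\left(\left(-1269 - 582\right) - 1552\right) - 13\right) \left(-2919\right) = \left(\left(-1851 - 1552\right) - 13\right) \left(-2919\right) = \left(-3403 - 13\right) \left(-2919\right) = \left(-3416\right) \left(-2919\right) = 9971304$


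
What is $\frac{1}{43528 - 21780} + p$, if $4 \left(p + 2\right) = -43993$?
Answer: $- \frac{59808359}{5437} \approx -11000.0$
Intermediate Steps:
$p = - \frac{44001}{4}$ ($p = -2 + \frac{1}{4} \left(-43993\right) = -2 - \frac{43993}{4} = - \frac{44001}{4} \approx -11000.0$)
$\frac{1}{43528 - 21780} + p = \frac{1}{43528 - 21780} - \frac{44001}{4} = \frac{1}{21748} - \frac{44001}{4} = - \frac{59808359}{5437}$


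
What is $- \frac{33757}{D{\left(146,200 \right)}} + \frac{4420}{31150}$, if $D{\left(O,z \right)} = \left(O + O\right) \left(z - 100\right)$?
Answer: $- \frac{18449331}{18191600} \approx -1.0142$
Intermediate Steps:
$D{\left(O,z \right)} = 2 O \left(-100 + z\right)$
$- \frac{33757}{D{\left(146,200 \right)}} + \frac{4420}{31150} = - \frac{33757}{2 \cdot 146 \left(-100 + 200\right)} + \frac{4420}{31150} = - \frac{33757}{2 \cdot 146 \cdot 100} + 4420 \cdot \frac{1}{31150} = - \frac{33757}{29200} + \frac{442}{3115} = - \frac{18449331}{18191600}$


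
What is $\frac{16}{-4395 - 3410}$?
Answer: $- \frac{16}{7805} \approx -0.00205$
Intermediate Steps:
$\frac{16}{-4395 - 3410} = \frac{16}{-7805} = 16 \left(- \frac{1}{7805}\right) = - \frac{16}{7805}$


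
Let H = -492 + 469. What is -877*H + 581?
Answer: 20752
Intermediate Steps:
H = -23
-877*H + 581 = -877*(-23) + 581 = 20171 + 581 = 20752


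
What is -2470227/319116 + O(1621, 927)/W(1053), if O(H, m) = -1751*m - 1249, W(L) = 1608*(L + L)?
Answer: -370153150463/45027905832 ≈ -8.2205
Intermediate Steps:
W(L) = 3216*L (W(L) = 1608*(2*L) = 3216*L)
O(H, m) = -1249 - 1751*m
-2470227/319116 + O(1621, 927)/W(1053) = -2470227/319116 + (-1249 - 1751*927)/((3216*1053)) = -2470227*1/319116 + (-1249 - 1623177)/3386448 = -823409/106372 - 1624426*1/3386448 = -823409/106372 - 812213/1693224 = -370153150463/45027905832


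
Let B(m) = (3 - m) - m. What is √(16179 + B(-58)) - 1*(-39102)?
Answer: 39102 + √16298 ≈ 39230.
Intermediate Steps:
B(m) = 3 - 2*m
√(16179 + B(-58)) - 1*(-39102) = √(16179 + (3 - 2*(-58))) - 1*(-39102) = √(16179 + (3 + 116)) + 39102 = √(16179 + 119) + 39102 = √16298 + 39102 = 39102 + √16298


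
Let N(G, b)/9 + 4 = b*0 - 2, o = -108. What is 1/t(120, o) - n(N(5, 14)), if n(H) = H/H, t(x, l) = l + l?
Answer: -217/216 ≈ -1.0046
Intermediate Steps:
t(x, l) = 2*l
N(G, b) = -54 (N(G, b) = -36 + 9*(b*0 - 2) = -36 + 9*(0 - 2) = -36 + 9*(-2) = -36 - 18 = -54)
n(H) = 1
1/t(120, o) - n(N(5, 14)) = 1/(2*(-108)) - 1*1 = 1/(-216) - 1 = -1/216 - 1 = -217/216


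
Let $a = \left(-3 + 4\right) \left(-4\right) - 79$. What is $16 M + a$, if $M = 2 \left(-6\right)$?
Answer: $-275$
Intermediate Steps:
$M = -12$
$a = -83$ ($a = 1 \left(-4\right) - 79 = -4 - 79 = -83$)
$16 M + a = 16 \left(-12\right) - 83 = -192 - 83 = -275$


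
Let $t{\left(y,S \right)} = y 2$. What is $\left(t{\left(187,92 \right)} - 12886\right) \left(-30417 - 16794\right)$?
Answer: $590704032$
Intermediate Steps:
$t{\left(y,S \right)} = 2 y$
$\left(t{\left(187,92 \right)} - 12886\right) \left(-30417 - 16794\right) = \left(2 \cdot 187 - 12886\right) \left(-30417 - 16794\right) = \left(374 - 12886\right) \left(-47211\right) = \left(-12512\right) \left(-47211\right) = 590704032$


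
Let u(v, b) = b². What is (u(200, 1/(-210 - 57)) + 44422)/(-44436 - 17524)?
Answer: -3166799959/4417066440 ≈ -0.71695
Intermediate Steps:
(u(200, 1/(-210 - 57)) + 44422)/(-44436 - 17524) = ((1/(-210 - 57))² + 44422)/(-44436 - 17524) = ((1/(-267))² + 44422)/(-61960) = ((-1/267)² + 44422)*(-1/61960) = (1/71289 + 44422)*(-1/61960) = (3166799959/71289)*(-1/61960) = -3166799959/4417066440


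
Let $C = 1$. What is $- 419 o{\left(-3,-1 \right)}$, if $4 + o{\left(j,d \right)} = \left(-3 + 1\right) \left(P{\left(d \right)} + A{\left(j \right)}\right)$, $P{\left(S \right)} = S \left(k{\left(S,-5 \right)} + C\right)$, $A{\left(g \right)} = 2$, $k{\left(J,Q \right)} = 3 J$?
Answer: $5028$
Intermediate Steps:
$P{\left(S \right)} = S \left(1 + 3 S\right)$ ($P{\left(S \right)} = S \left(3 S + 1\right) = S \left(1 + 3 S\right)$)
$o{\left(j,d \right)} = -8 - 2 d \left(1 + 3 d\right)$ ($o{\left(j,d \right)} = -4 + \left(-3 + 1\right) \left(d \left(1 + 3 d\right) + 2\right) = -4 - 2 \left(2 + d \left(1 + 3 d\right)\right) = -4 - \left(4 + 2 d \left(1 + 3 d\right)\right) = -8 - 2 d \left(1 + 3 d\right)$)
$- 419 o{\left(-3,-1 \right)} = - 419 \left(-8 - - 2 \left(1 + 3 \left(-1\right)\right)\right) = - 419 \left(-8 - - 2 \left(1 - 3\right)\right) = - 419 \left(-8 - \left(-2\right) \left(-2\right)\right) = - 419 \left(-8 - 4\right) = \left(-419\right) \left(-12\right) = 5028$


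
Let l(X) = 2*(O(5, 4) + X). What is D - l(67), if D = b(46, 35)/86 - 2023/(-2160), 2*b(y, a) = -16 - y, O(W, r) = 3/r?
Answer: -12531731/92880 ≈ -134.92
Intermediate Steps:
b(y, a) = -8 - y/2 (b(y, a) = (-16 - y)/2 = -8 - y/2)
D = 53509/92880 (D = (-8 - ½*46)/86 - 2023/(-2160) = (-8 - 23)*(1/86) - 2023*(-1/2160) = -31*1/86 + 2023/2160 = -31/86 + 2023/2160 = 53509/92880 ≈ 0.57611)
l(X) = 3/2 + 2*X (l(X) = 2*(3/4 + X) = 2*(3*(¼) + X) = 2*(¾ + X) = 3/2 + 2*X)
D - l(67) = 53509/92880 - (3/2 + 2*67) = 53509/92880 - (3/2 + 134) = 53509/92880 - 1*271/2 = 53509/92880 - 271/2 = -12531731/92880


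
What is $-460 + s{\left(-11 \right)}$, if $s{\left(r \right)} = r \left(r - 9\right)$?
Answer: $-240$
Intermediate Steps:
$s{\left(r \right)} = r \left(-9 + r\right)$
$-460 + s{\left(-11 \right)} = -460 - 11 \left(-9 - 11\right) = -460 - -220 = -460 + 220 = -240$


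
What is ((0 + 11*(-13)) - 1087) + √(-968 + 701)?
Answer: -1230 + I*√267 ≈ -1230.0 + 16.34*I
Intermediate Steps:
((0 + 11*(-13)) - 1087) + √(-968 + 701) = ((0 - 143) - 1087) + √(-267) = (-143 - 1087) + I*√267 = -1230 + I*√267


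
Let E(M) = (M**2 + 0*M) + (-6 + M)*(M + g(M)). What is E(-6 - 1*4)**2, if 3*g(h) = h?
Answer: 883600/9 ≈ 98178.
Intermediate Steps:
g(h) = h/3
E(M) = M**2 + 4*M*(-6 + M)/3 (E(M) = (M**2 + 0*M) + (-6 + M)*(M + M/3) = (M**2 + 0) + (-6 + M)*(4*M/3) = M**2 + 4*M*(-6 + M)/3)
E(-6 - 1*4)**2 = ((-6 - 1*4)*(-24 + 7*(-6 - 1*4))/3)**2 = ((-6 - 4)*(-24 + 7*(-6 - 4))/3)**2 = ((1/3)*(-10)*(-24 + 7*(-10)))**2 = ((1/3)*(-10)*(-24 - 70))**2 = ((1/3)*(-10)*(-94))**2 = (940/3)**2 = 883600/9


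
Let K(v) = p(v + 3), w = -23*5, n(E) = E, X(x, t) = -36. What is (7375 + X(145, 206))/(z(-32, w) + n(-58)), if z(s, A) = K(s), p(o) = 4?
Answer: -7339/54 ≈ -135.91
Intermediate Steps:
w = -115
K(v) = 4
z(s, A) = 4
(7375 + X(145, 206))/(z(-32, w) + n(-58)) = (7375 - 36)/(4 - 58) = 7339/(-54) = 7339*(-1/54) = -7339/54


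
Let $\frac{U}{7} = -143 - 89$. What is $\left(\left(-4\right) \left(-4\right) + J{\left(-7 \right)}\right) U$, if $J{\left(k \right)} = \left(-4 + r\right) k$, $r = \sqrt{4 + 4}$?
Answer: $-71456 + 22736 \sqrt{2} \approx -39302.0$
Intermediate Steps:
$U = -1624$ ($U = 7 \left(-143 - 89\right) = 7 \left(-232\right) = -1624$)
$r = 2 \sqrt{2}$ ($r = \sqrt{8} = 2 \sqrt{2} \approx 2.8284$)
$J{\left(k \right)} = k \left(-4 + 2 \sqrt{2}\right)$ ($J{\left(k \right)} = \left(-4 + 2 \sqrt{2}\right) k = k \left(-4 + 2 \sqrt{2}\right)$)
$\left(\left(-4\right) \left(-4\right) + J{\left(-7 \right)}\right) U = \left(\left(-4\right) \left(-4\right) + 2 \left(-7\right) \left(-2 + \sqrt{2}\right)\right) \left(-1624\right) = \left(16 + \left(28 - 14 \sqrt{2}\right)\right) \left(-1624\right) = \left(44 - 14 \sqrt{2}\right) \left(-1624\right) = -71456 + 22736 \sqrt{2}$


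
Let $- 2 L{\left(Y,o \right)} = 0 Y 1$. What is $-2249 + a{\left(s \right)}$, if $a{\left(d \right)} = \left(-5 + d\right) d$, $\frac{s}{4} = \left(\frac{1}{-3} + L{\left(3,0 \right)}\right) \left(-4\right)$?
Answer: $- \frac{20225}{9} \approx -2247.2$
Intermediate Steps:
$L{\left(Y,o \right)} = 0$ ($L{\left(Y,o \right)} = - \frac{0 Y 1}{2} = - \frac{0 \cdot 1}{2} = \left(- \frac{1}{2}\right) 0 = 0$)
$s = \frac{16}{3}$ ($s = 4 \left(\frac{1}{-3} + 0\right) \left(-4\right) = 4 \left(- \frac{1}{3} + 0\right) \left(-4\right) = 4 \left(\left(- \frac{1}{3}\right) \left(-4\right)\right) = 4 \cdot \frac{4}{3} = \frac{16}{3} \approx 5.3333$)
$a{\left(d \right)} = d \left(-5 + d\right)$
$-2249 + a{\left(s \right)} = -2249 + \frac{16 \left(-5 + \frac{16}{3}\right)}{3} = -2249 + \frac{16}{3} \cdot \frac{1}{3} = -2249 + \frac{16}{9} = - \frac{20225}{9}$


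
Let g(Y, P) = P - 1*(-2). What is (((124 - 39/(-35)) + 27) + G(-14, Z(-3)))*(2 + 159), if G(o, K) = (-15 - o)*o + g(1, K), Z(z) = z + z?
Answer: 130502/5 ≈ 26100.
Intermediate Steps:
Z(z) = 2*z
g(Y, P) = 2 + P (g(Y, P) = P + 2 = 2 + P)
G(o, K) = 2 + K + o*(-15 - o) (G(o, K) = (-15 - o)*o + (2 + K) = o*(-15 - o) + (2 + K) = 2 + K + o*(-15 - o))
(((124 - 39/(-35)) + 27) + G(-14, Z(-3)))*(2 + 159) = (((124 - 39/(-35)) + 27) + (2 + 2*(-3) - 1*(-14)² - 15*(-14)))*(2 + 159) = (((124 - 39*(-1/35)) + 27) + (2 - 6 - 1*196 + 210))*161 = (((124 + 39/35) + 27) + (2 - 6 - 196 + 210))*161 = ((4379/35 + 27) + 10)*161 = (5324/35 + 10)*161 = (5674/35)*161 = 130502/5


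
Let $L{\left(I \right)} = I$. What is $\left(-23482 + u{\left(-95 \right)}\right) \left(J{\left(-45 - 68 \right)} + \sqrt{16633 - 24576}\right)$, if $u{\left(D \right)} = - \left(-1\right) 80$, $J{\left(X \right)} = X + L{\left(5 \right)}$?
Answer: $2527416 - 304226 i \sqrt{47} \approx 2.5274 \cdot 10^{6} - 2.0857 \cdot 10^{6} i$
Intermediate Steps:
$J{\left(X \right)} = 5 + X$ ($J{\left(X \right)} = X + 5 = 5 + X$)
$u{\left(D \right)} = 80$ ($u{\left(D \right)} = \left(-1\right) \left(-80\right) = 80$)
$\left(-23482 + u{\left(-95 \right)}\right) \left(J{\left(-45 - 68 \right)} + \sqrt{16633 - 24576}\right) = \left(-23482 + 80\right) \left(\left(5 - 113\right) + \sqrt{16633 - 24576}\right) = - 23402 \left(\left(5 - 113\right) + \sqrt{-7943}\right) = - 23402 \left(-108 + 13 i \sqrt{47}\right) = 2527416 - 304226 i \sqrt{47}$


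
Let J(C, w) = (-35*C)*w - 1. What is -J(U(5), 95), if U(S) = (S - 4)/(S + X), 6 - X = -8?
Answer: 176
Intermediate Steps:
X = 14 (X = 6 - 1*(-8) = 6 + 8 = 14)
U(S) = (-4 + S)/(14 + S) (U(S) = (S - 4)/(S + 14) = (-4 + S)/(14 + S))
J(C, w) = -1 - 35*C*w (J(C, w) = -35*C*w - 1 = -1 - 35*C*w)
-J(U(5), 95) = -(-1 - 35*(-4 + 5)/(14 + 5)*95) = -(-1 - 35*1/19*95) = -(-1 - 175) = -1*(-176) = 176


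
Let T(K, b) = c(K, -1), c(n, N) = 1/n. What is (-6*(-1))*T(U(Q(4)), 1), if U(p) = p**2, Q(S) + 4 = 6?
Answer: 3/2 ≈ 1.5000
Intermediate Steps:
Q(S) = 2 (Q(S) = -4 + 6 = 2)
T(K, b) = 1/K
(-6*(-1))*T(U(Q(4)), 1) = (-6*(-1))/(2**2) = 6/4 = 6*(1/4) = 3/2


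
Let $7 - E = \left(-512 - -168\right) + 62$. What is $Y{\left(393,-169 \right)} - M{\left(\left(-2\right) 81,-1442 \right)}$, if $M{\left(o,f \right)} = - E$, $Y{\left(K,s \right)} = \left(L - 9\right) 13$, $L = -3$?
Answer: $133$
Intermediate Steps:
$E = 289$ ($E = 7 - \left(\left(-512 - -168\right) + 62\right) = 7 - \left(\left(-512 + 168\right) + 62\right) = 7 - \left(-344 + 62\right) = 7 - -282 = 7 + 282 = 289$)
$Y{\left(K,s \right)} = -156$ ($Y{\left(K,s \right)} = \left(-3 - 9\right) 13 = \left(-12\right) 13 = -156$)
$M{\left(o,f \right)} = -289$ ($M{\left(o,f \right)} = \left(-1\right) 289 = -289$)
$Y{\left(393,-169 \right)} - M{\left(\left(-2\right) 81,-1442 \right)} = -156 - -289 = -156 + 289 = 133$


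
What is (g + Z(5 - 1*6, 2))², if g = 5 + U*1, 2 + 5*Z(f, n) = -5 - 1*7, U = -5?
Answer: 196/25 ≈ 7.8400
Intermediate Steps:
Z(f, n) = -14/5 (Z(f, n) = -⅖ + (-5 - 1*7)/5 = -⅖ + (-5 - 7)/5 = -⅖ + (⅕)*(-12) = -⅖ - 12/5 = -14/5)
g = 0 (g = 5 - 5*1 = 5 - 5 = 0)
(g + Z(5 - 1*6, 2))² = (0 - 14/5)² = (-14/5)² = 196/25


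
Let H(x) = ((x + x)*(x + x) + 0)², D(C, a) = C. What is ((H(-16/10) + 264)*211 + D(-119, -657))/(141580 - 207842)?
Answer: -48568721/41413750 ≈ -1.1728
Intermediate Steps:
H(x) = 16*x⁴ (H(x) = ((2*x)*(2*x) + 0)² = (4*x² + 0)² = (4*x²)² = 16*x⁴)
((H(-16/10) + 264)*211 + D(-119, -657))/(141580 - 207842) = ((16*(-16/10)⁴ + 264)*211 - 119)/(141580 - 207842) = ((16*(-16*⅒)⁴ + 264)*211 - 119)/(-66262) = ((16*(-8/5)⁴ + 264)*211 - 119)*(-1/66262) = ((16*(4096/625) + 264)*211 - 119)*(-1/66262) = ((65536/625 + 264)*211 - 119)*(-1/66262) = ((230536/625)*211 - 119)*(-1/66262) = (48643096/625 - 119)*(-1/66262) = (48568721/625)*(-1/66262) = -48568721/41413750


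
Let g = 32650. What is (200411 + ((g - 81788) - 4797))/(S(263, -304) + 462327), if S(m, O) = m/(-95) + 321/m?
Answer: 3659702860/11551201421 ≈ 0.31682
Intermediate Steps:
S(m, O) = 321/m - m/95 (S(m, O) = m*(-1/95) + 321/m = -m/95 + 321/m = 321/m - m/95)
(200411 + ((g - 81788) - 4797))/(S(263, -304) + 462327) = (200411 + ((32650 - 81788) - 4797))/((321/263 - 1/95*263) + 462327) = (200411 + (-49138 - 4797))/((321*(1/263) - 263/95) + 462327) = (200411 - 53935)/((321/263 - 263/95) + 462327) = 146476/(-38674/24985 + 462327) = 146476/(11551201421/24985) = 146476*(24985/11551201421) = 3659702860/11551201421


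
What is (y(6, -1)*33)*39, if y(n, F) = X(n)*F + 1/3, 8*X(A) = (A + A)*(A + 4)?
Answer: -18876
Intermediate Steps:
X(A) = A*(4 + A)/4 (X(A) = ((A + A)*(A + 4))/8 = ((2*A)*(4 + A))/8 = (2*A*(4 + A))/8 = A*(4 + A)/4)
y(n, F) = ⅓ + F*n*(4 + n)/4 (y(n, F) = (n*(4 + n)/4)*F + 1/3 = F*n*(4 + n)/4 + ⅓ = ⅓ + F*n*(4 + n)/4)
(y(6, -1)*33)*39 = ((⅓ + (¼)*(-1)*6*(4 + 6))*33)*39 = ((⅓ + (¼)*(-1)*6*10)*33)*39 = ((⅓ - 15)*33)*39 = -44/3*33*39 = -484*39 = -18876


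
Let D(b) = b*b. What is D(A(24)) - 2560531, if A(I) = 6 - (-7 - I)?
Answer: -2559162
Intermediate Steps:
A(I) = 13 + I (A(I) = 6 + (7 + I) = 13 + I)
D(b) = b²
D(A(24)) - 2560531 = (13 + 24)² - 2560531 = 37² - 2560531 = 1369 - 2560531 = -2559162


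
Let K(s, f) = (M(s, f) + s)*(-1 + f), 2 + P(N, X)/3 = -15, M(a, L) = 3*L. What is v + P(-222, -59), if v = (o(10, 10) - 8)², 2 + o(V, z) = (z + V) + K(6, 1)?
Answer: 49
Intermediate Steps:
P(N, X) = -51 (P(N, X) = -6 + 3*(-15) = -6 - 45 = -51)
K(s, f) = (-1 + f)*(s + 3*f) (K(s, f) = (3*f + s)*(-1 + f) = (s + 3*f)*(-1 + f) = (-1 + f)*(s + 3*f))
o(V, z) = -2 + V + z (o(V, z) = -2 + ((z + V) + (-1*6 - 3*1 + 3*1² + 1*6)) = -2 + ((V + z) + (-6 - 3 + 3*1 + 6)) = -2 + ((V + z) + (-6 - 3 + 3 + 6)) = -2 + ((V + z) + 0) = -2 + (V + z) = -2 + V + z)
v = 100 (v = ((-2 + 10 + 10) - 8)² = (18 - 8)² = 10² = 100)
v + P(-222, -59) = 100 - 51 = 49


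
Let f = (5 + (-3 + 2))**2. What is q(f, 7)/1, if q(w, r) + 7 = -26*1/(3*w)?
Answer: -181/24 ≈ -7.5417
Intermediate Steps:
f = 16 (f = (5 - 1)**2 = 4**2 = 16)
q(w, r) = -7 - 26/(3*w) (q(w, r) = -7 - 26*1/(3*w) = -7 - 26/(3*w))
q(f, 7)/1 = (-7 - 26/3/16)/1 = 1*(-7 - 26/3*1/16) = 1*(-7 - 13/24) = 1*(-181/24) = -181/24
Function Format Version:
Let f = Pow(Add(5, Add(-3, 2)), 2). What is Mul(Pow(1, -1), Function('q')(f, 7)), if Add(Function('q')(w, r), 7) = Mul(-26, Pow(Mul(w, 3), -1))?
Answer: Rational(-181, 24) ≈ -7.5417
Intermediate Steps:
f = 16 (f = Pow(Add(5, -1), 2) = Pow(4, 2) = 16)
Function('q')(w, r) = Add(-7, Mul(Rational(-26, 3), Pow(w, -1))) (Function('q')(w, r) = Add(-7, Mul(-26, Pow(Mul(w, 3), -1))) = Add(-7, Mul(-26, Pow(Mul(3, w), -1))) = Add(-7, Mul(-26, Mul(Rational(1, 3), Pow(w, -1)))) = Add(-7, Mul(Rational(-26, 3), Pow(w, -1))))
Mul(Pow(1, -1), Function('q')(f, 7)) = Mul(Pow(1, -1), Add(-7, Mul(Rational(-26, 3), Pow(16, -1)))) = Mul(1, Add(-7, Mul(Rational(-26, 3), Rational(1, 16)))) = Mul(1, Add(-7, Rational(-13, 24))) = Mul(1, Rational(-181, 24)) = Rational(-181, 24)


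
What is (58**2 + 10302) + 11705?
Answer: 25371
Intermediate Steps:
(58**2 + 10302) + 11705 = (3364 + 10302) + 11705 = 13666 + 11705 = 25371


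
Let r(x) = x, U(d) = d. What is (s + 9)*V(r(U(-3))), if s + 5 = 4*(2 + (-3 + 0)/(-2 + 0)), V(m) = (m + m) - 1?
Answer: -126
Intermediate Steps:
V(m) = -1 + 2*m (V(m) = 2*m - 1 = -1 + 2*m)
s = 9 (s = -5 + 4*(2 + (-3 + 0)/(-2 + 0)) = -5 + 4*(2 - 3/(-2)) = -5 + 4*(2 - 3*(-½)) = -5 + 4*(2 + 3/2) = -5 + 4*(7/2) = -5 + 14 = 9)
(s + 9)*V(r(U(-3))) = (9 + 9)*(-1 + 2*(-3)) = 18*(-1 - 6) = 18*(-7) = -126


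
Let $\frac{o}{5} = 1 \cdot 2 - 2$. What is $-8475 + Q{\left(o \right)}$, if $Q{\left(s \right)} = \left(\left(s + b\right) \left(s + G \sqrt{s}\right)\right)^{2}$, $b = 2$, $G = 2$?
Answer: $-8475$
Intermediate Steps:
$o = 0$ ($o = 5 \left(1 \cdot 2 - 2\right) = 5 \left(2 - 2\right) = 5 \cdot 0 = 0$)
$Q{\left(s \right)} = \left(2 + s\right)^{2} \left(s + 2 \sqrt{s}\right)^{2}$ ($Q{\left(s \right)} = \left(\left(s + 2\right) \left(s + 2 \sqrt{s}\right)\right)^{2} = \left(\left(2 + s\right) \left(s + 2 \sqrt{s}\right)\right)^{2} = \left(2 + s\right)^{2} \left(s + 2 \sqrt{s}\right)^{2}$)
$-8475 + Q{\left(o \right)} = -8475 + \left(2 + 0\right)^{2} \left(0 + 2 \sqrt{0}\right)^{2} = -8475 + 2^{2} \left(0 + 2 \cdot 0\right)^{2} = -8475 + 4 \left(0 + 0\right)^{2} = -8475 + 4 \cdot 0^{2} = -8475 + 4 \cdot 0 = -8475 + 0 = -8475$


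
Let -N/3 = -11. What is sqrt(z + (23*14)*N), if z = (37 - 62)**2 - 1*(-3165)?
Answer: 4*sqrt(901) ≈ 120.07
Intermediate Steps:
N = 33 (N = -3*(-11) = 33)
z = 3790 (z = (-25)**2 + 3165 = 625 + 3165 = 3790)
sqrt(z + (23*14)*N) = sqrt(3790 + (23*14)*33) = sqrt(3790 + 322*33) = sqrt(3790 + 10626) = sqrt(14416) = 4*sqrt(901)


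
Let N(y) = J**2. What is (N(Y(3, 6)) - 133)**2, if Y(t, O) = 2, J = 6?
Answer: 9409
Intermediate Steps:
N(y) = 36 (N(y) = 6**2 = 36)
(N(Y(3, 6)) - 133)**2 = (36 - 133)**2 = (-97)**2 = 9409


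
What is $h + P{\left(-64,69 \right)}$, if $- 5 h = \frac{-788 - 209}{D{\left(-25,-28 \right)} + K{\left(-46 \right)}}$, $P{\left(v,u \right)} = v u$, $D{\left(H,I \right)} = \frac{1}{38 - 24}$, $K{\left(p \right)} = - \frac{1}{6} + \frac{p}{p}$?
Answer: $- \frac{398583}{95} \approx -4195.6$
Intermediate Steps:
$K{\left(p \right)} = \frac{5}{6}$ ($K{\left(p \right)} = \left(-1\right) \frac{1}{6} + 1 = - \frac{1}{6} + 1 = \frac{5}{6}$)
$D{\left(H,I \right)} = \frac{1}{14}$
$P{\left(v,u \right)} = u v$
$h = \frac{20937}{95}$ ($h = - \frac{\left(-788 - 209\right) \frac{1}{\frac{1}{14} + \frac{5}{6}}}{5} = - \frac{\left(-997\right) \frac{1}{\frac{19}{21}}}{5} = - \frac{\left(-997\right) \frac{21}{19}}{5} = \left(- \frac{1}{5}\right) \left(- \frac{20937}{19}\right) = \frac{20937}{95} \approx 220.39$)
$h + P{\left(-64,69 \right)} = \frac{20937}{95} + 69 \left(-64\right) = \frac{20937}{95} - 4416 = - \frac{398583}{95}$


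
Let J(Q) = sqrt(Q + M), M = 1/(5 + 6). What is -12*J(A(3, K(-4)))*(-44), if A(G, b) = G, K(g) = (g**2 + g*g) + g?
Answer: 48*sqrt(374) ≈ 928.28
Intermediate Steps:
K(g) = g + 2*g**2 (K(g) = (g**2 + g**2) + g = 2*g**2 + g = g + 2*g**2)
M = 1/11 ≈ 0.090909
J(Q) = sqrt(1/11 + Q) (J(Q) = sqrt(Q + 1/11) = sqrt(1/11 + Q))
-12*J(A(3, K(-4)))*(-44) = -12*sqrt(11 + 121*3)/11*(-44) = -12*sqrt(11 + 363)/11*(-44) = -12*sqrt(374)/11*(-44) = 48*sqrt(374)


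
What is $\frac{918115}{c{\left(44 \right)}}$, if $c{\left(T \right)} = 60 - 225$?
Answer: $- \frac{16693}{3} \approx -5564.3$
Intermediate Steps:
$c{\left(T \right)} = -165$ ($c{\left(T \right)} = 60 - 225 = -165$)
$\frac{918115}{c{\left(44 \right)}} = \frac{918115}{-165} = 918115 \left(- \frac{1}{165}\right) = - \frac{16693}{3}$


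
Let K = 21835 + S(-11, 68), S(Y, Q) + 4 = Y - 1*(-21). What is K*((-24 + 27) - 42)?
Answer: -851799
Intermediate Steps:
S(Y, Q) = 17 + Y (S(Y, Q) = -4 + (Y - 1*(-21)) = -4 + (Y + 21) = -4 + (21 + Y) = 17 + Y)
K = 21841 (K = 21835 + (17 - 11) = 21835 + 6 = 21841)
K*((-24 + 27) - 42) = 21841*((-24 + 27) - 42) = 21841*(3 - 42) = 21841*(-39) = -851799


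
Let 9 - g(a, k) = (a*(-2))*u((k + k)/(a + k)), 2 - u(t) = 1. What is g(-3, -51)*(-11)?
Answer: -33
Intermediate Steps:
u(t) = 1 (u(t) = 2 - 1*1 = 2 - 1 = 1)
g(a, k) = 9 + 2*a (g(a, k) = 9 - a*(-2) = 9 - (-2*a) = 9 - (-2)*a = 9 + 2*a)
g(-3, -51)*(-11) = (9 + 2*(-3))*(-11) = (9 - 6)*(-11) = 3*(-11) = -33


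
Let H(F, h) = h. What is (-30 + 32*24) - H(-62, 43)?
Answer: 695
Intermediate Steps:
(-30 + 32*24) - H(-62, 43) = (-30 + 32*24) - 1*43 = (-30 + 768) - 43 = 738 - 43 = 695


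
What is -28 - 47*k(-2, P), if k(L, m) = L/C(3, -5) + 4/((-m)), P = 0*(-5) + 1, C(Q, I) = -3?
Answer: 386/3 ≈ 128.67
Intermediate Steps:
P = 1 (P = 0 + 1 = 1)
k(L, m) = -4/m - L/3 (k(L, m) = L/(-3) + 4/((-m)) = L*(-1/3) + 4*(-1/m) = -L/3 - 4/m = -4/m - L/3)
-28 - 47*k(-2, P) = -28 - 47*(-4/1 - 1/3*(-2)) = -28 - 47*(-4*1 + 2/3) = -28 - 47*(-4 + 2/3) = -28 - 47*(-10/3) = -28 + 470/3 = 386/3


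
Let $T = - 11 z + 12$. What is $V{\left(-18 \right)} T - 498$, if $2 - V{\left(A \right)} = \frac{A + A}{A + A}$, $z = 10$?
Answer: $-596$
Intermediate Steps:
$V{\left(A \right)} = 1$ ($V{\left(A \right)} = 2 - \frac{A + A}{A + A} = 2 - \frac{2 A}{2 A} = 2 - 2 A \frac{1}{2 A} = 2 - 1 = 1$)
$T = -98$ ($T = \left(-11\right) 10 + 12 = -110 + 12 = -98$)
$V{\left(-18 \right)} T - 498 = 1 \left(-98\right) - 498 = -98 - 498 = -596$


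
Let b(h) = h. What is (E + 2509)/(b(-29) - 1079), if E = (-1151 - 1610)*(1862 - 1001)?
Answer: 593678/277 ≈ 2143.2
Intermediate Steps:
E = -2377221 (E = -2761*861 = -2377221)
(E + 2509)/(b(-29) - 1079) = (-2377221 + 2509)/(-29 - 1079) = -2374712/(-1108) = -2374712*(-1/1108) = 593678/277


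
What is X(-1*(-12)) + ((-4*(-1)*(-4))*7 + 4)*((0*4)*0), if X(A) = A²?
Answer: 144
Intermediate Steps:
X(-1*(-12)) + ((-4*(-1)*(-4))*7 + 4)*((0*4)*0) = (-1*(-12))² + ((-4*(-1)*(-4))*7 + 4)*((0*4)*0) = 12² + ((4*(-4))*7 + 4)*(0*0) = 144 + (-16*7 + 4)*0 = 144 + (-112 + 4)*0 = 144 - 108*0 = 144 + 0 = 144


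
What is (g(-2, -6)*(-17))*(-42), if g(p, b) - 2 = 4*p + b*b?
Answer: 21420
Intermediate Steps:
g(p, b) = 2 + b**2 + 4*p (g(p, b) = 2 + (4*p + b*b) = 2 + (4*p + b**2) = 2 + (b**2 + 4*p) = 2 + b**2 + 4*p)
(g(-2, -6)*(-17))*(-42) = ((2 + (-6)**2 + 4*(-2))*(-17))*(-42) = ((2 + 36 - 8)*(-17))*(-42) = (30*(-17))*(-42) = -510*(-42) = 21420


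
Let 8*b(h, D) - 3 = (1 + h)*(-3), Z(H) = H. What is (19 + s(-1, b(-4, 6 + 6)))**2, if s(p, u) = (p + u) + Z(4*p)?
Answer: 961/4 ≈ 240.25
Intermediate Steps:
b(h, D) = -3*h/8 (b(h, D) = 3/8 + ((1 + h)*(-3))/8 = 3/8 + (-3 - 3*h)/8 = 3/8 + (-3/8 - 3*h/8) = -3*h/8)
s(p, u) = u + 5*p (s(p, u) = (p + u) + 4*p = u + 5*p)
(19 + s(-1, b(-4, 6 + 6)))**2 = (19 + (-3/8*(-4) + 5*(-1)))**2 = (19 + (3/2 - 5))**2 = (19 - 7/2)**2 = (31/2)**2 = 961/4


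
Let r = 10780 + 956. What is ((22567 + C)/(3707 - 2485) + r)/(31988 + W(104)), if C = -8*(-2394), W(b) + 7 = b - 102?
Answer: 14383111/39083226 ≈ 0.36801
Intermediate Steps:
W(b) = -109 + b (W(b) = -7 + (b - 102) = -7 + (-102 + b) = -109 + b)
r = 11736
C = 19152
((22567 + C)/(3707 - 2485) + r)/(31988 + W(104)) = ((22567 + 19152)/(3707 - 2485) + 11736)/(31988 + (-109 + 104)) = (41719/1222 + 11736)/(31988 - 5) = (41719*(1/1222) + 11736)/31983 = (41719/1222 + 11736)*(1/31983) = (14383111/1222)*(1/31983) = 14383111/39083226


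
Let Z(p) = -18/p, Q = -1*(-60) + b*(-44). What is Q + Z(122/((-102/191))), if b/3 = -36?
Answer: 56065530/11651 ≈ 4812.1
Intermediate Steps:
b = -108 (b = 3*(-36) = -108)
Q = 4812 (Q = -1*(-60) - 108*(-44) = 60 + 4752 = 4812)
Q + Z(122/((-102/191))) = 4812 - 18/(122/((-102/191))) = 4812 - 18/(122/((-102*1/191))) = 4812 - 18/(122/(-102/191)) = 4812 - 18/(122*(-191/102)) = 4812 - 18/(-11651/51) = 4812 - 18*(-51/11651) = 4812 + 918/11651 = 56065530/11651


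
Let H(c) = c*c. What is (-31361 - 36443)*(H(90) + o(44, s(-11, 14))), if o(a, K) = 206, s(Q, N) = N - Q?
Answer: -563180024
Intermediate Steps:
H(c) = c²
(-31361 - 36443)*(H(90) + o(44, s(-11, 14))) = (-31361 - 36443)*(90² + 206) = -67804*(8100 + 206) = -67804*8306 = -563180024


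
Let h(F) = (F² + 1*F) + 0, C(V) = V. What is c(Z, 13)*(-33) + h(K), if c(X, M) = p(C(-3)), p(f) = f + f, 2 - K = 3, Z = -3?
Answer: 198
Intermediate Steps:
K = -1 (K = 2 - 1*3 = 2 - 3 = -1)
h(F) = F + F² (h(F) = (F² + F) + 0 = (F + F²) + 0 = F + F²)
p(f) = 2*f
c(X, M) = -6 (c(X, M) = 2*(-3) = -6)
c(Z, 13)*(-33) + h(K) = -6*(-33) - (1 - 1) = 198 - 1*0 = 198 + 0 = 198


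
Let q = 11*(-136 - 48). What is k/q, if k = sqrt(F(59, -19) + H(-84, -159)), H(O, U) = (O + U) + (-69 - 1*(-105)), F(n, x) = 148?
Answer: -I*sqrt(59)/2024 ≈ -0.003795*I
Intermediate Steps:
H(O, U) = 36 + O + U (H(O, U) = (O + U) + (-69 + 105) = (O + U) + 36 = 36 + O + U)
q = -2024 (q = 11*(-184) = -2024)
k = I*sqrt(59) (k = sqrt(148 + (36 - 84 - 159)) = sqrt(148 - 207) = sqrt(-59) = I*sqrt(59) ≈ 7.6811*I)
k/q = (I*sqrt(59))/(-2024) = (I*sqrt(59))*(-1/2024) = -I*sqrt(59)/2024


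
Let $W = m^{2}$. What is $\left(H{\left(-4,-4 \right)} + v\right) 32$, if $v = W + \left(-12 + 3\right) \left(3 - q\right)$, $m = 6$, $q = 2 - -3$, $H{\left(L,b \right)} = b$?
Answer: $1600$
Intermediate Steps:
$q = 5$ ($q = 2 + 3 = 5$)
$W = 36$ ($W = 6^{2} = 36$)
$v = 54$ ($v = 36 + \left(-12 + 3\right) \left(3 - 5\right) = 36 - 9 \left(3 - 5\right) = 36 - -18 = 36 + 18 = 54$)
$\left(H{\left(-4,-4 \right)} + v\right) 32 = \left(-4 + 54\right) 32 = 50 \cdot 32 = 1600$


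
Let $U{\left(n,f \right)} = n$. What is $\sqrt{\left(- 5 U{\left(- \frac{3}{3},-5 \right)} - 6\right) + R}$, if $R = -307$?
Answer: $2 i \sqrt{77} \approx 17.55 i$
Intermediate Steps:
$\sqrt{\left(- 5 U{\left(- \frac{3}{3},-5 \right)} - 6\right) + R} = \sqrt{\left(- 5 \left(- \frac{3}{3}\right) - 6\right) - 307} = \sqrt{\left(- 5 \left(\left(-3\right) \frac{1}{3}\right) - 6\right) - 307} = \sqrt{\left(\left(-5\right) \left(-1\right) - 6\right) - 307} = \sqrt{\left(5 - 6\right) - 307} = \sqrt{-1 - 307} = \sqrt{-308} = 2 i \sqrt{77}$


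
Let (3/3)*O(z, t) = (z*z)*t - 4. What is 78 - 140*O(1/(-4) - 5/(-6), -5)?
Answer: 31543/36 ≈ 876.19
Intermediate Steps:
O(z, t) = -4 + t*z**2 (O(z, t) = (z*z)*t - 4 = z**2*t - 4 = t*z**2 - 4 = -4 + t*z**2)
78 - 140*O(1/(-4) - 5/(-6), -5) = 78 - 140*(-4 - 5*(1/(-4) - 5/(-6))**2) = 78 - 140*(-4 - 5*(1*(-1/4) - 5*(-1/6))**2) = 78 - 140*(-4 - 5*(-1/4 + 5/6)**2) = 78 - 140*(-4 - 5*(7/12)**2) = 78 - 140*(-4 - 5*49/144) = 78 - 140*(-4 - 245/144) = 78 - 140*(-821/144) = 78 + 28735/36 = 31543/36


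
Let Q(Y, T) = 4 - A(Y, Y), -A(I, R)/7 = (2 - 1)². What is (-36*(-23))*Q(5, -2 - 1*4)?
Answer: 9108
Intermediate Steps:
A(I, R) = -7 (A(I, R) = -7*(2 - 1)² = -7*1² = -7*1 = -7)
Q(Y, T) = 11 (Q(Y, T) = 4 - 1*(-7) = 4 + 7 = 11)
(-36*(-23))*Q(5, -2 - 1*4) = -36*(-23)*11 = 828*11 = 9108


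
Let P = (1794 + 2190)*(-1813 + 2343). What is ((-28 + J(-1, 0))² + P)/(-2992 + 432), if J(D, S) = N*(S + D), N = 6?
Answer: -528169/640 ≈ -825.26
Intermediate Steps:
P = 2111520 (P = 3984*530 = 2111520)
J(D, S) = 6*D + 6*S (J(D, S) = 6*(S + D) = 6*(D + S) = 6*D + 6*S)
((-28 + J(-1, 0))² + P)/(-2992 + 432) = ((-28 + (6*(-1) + 6*0))² + 2111520)/(-2992 + 432) = ((-28 + (-6 + 0))² + 2111520)/(-2560) = ((-28 - 6)² + 2111520)*(-1/2560) = ((-34)² + 2111520)*(-1/2560) = (1156 + 2111520)*(-1/2560) = 2112676*(-1/2560) = -528169/640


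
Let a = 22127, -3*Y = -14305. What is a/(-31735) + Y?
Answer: 453902794/95205 ≈ 4767.6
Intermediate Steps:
Y = 14305/3 (Y = -1/3*(-14305) = 14305/3 ≈ 4768.3)
a/(-31735) + Y = 22127/(-31735) + 14305/3 = 22127*(-1/31735) + 14305/3 = -22127/31735 + 14305/3 = 453902794/95205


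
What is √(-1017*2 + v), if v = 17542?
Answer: 2*√3877 ≈ 124.53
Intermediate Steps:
√(-1017*2 + v) = √(-1017*2 + 17542) = √(-2034 + 17542) = √15508 = 2*√3877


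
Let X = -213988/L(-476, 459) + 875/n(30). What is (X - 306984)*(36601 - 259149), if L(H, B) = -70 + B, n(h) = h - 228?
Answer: 2635773014288278/38511 ≈ 6.8442e+10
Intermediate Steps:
n(h) = -228 + h
X = -42709999/77022 (X = -213988/(-70 + 459) + 875/(-228 + 30) = -213988/389 + 875/(-198) = -213988*1/389 + 875*(-1/198) = -213988/389 - 875/198 = -42709999/77022 ≈ -554.52)
(X - 306984)*(36601 - 259149) = (-42709999/77022 - 306984)*(36601 - 259149) = -23687231647/77022*(-222548) = 2635773014288278/38511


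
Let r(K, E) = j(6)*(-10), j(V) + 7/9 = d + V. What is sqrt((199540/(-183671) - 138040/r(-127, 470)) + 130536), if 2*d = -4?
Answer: 2*sqrt(1137030234075070)/183671 ≈ 367.18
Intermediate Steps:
d = -2 (d = (1/2)*(-4) = -2)
j(V) = -25/9 + V (j(V) = -7/9 + (-2 + V) = -25/9 + V)
r(K, E) = -290/9 (r(K, E) = (-25/9 + 6)*(-10) = (29/9)*(-10) = -290/9)
sqrt((199540/(-183671) - 138040/r(-127, 470)) + 130536) = sqrt((199540/(-183671) - 138040/(-290/9)) + 130536) = sqrt((199540*(-1/183671) - 138040*(-9/290)) + 130536) = sqrt((-199540/183671 + 4284) + 130536) = sqrt(786647024/183671 + 130536) = sqrt(24762324680/183671) = 2*sqrt(1137030234075070)/183671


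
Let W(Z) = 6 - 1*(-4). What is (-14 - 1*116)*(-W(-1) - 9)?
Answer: 2470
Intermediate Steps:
W(Z) = 10 (W(Z) = 6 + 4 = 10)
(-14 - 1*116)*(-W(-1) - 9) = (-14 - 1*116)*(-1*10 - 9) = (-14 - 116)*(-10 - 9) = -130*(-19) = 2470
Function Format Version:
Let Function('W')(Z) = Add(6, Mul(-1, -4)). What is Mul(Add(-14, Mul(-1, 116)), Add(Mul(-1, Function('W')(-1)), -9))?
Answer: 2470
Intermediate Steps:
Function('W')(Z) = 10 (Function('W')(Z) = Add(6, 4) = 10)
Mul(Add(-14, Mul(-1, 116)), Add(Mul(-1, Function('W')(-1)), -9)) = Mul(Add(-14, Mul(-1, 116)), Add(Mul(-1, 10), -9)) = Mul(Add(-14, -116), Add(-10, -9)) = Mul(-130, -19) = 2470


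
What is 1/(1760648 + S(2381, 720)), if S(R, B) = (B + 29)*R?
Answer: 1/3544017 ≈ 2.8217e-7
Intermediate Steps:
S(R, B) = R*(29 + B) (S(R, B) = (29 + B)*R = R*(29 + B))
1/(1760648 + S(2381, 720)) = 1/(1760648 + 2381*(29 + 720)) = 1/(1760648 + 2381*749) = 1/(1760648 + 1783369) = 1/3544017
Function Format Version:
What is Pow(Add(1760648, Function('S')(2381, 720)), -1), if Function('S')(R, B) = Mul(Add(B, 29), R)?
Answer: Rational(1, 3544017) ≈ 2.8217e-7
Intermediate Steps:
Function('S')(R, B) = Mul(R, Add(29, B)) (Function('S')(R, B) = Mul(Add(29, B), R) = Mul(R, Add(29, B)))
Pow(Add(1760648, Function('S')(2381, 720)), -1) = Pow(Add(1760648, Mul(2381, Add(29, 720))), -1) = Pow(Add(1760648, Mul(2381, 749)), -1) = Pow(Add(1760648, 1783369), -1) = Pow(3544017, -1) = Rational(1, 3544017)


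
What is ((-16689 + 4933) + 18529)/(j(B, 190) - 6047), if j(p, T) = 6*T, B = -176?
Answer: -6773/4907 ≈ -1.3803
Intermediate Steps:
((-16689 + 4933) + 18529)/(j(B, 190) - 6047) = ((-16689 + 4933) + 18529)/(6*190 - 6047) = (-11756 + 18529)/(1140 - 6047) = 6773/(-4907) = 6773*(-1/4907) = -6773/4907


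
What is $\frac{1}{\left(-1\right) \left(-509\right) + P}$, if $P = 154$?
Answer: $\frac{1}{663} \approx 0.0015083$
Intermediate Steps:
$\frac{1}{\left(-1\right) \left(-509\right) + P} = \frac{1}{\left(-1\right) \left(-509\right) + 154} = \frac{1}{509 + 154} = \frac{1}{663}$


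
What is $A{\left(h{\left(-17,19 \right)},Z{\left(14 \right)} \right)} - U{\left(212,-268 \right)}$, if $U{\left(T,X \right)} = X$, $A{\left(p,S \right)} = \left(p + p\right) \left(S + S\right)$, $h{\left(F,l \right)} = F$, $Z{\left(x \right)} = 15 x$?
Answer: $-14012$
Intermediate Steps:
$A{\left(p,S \right)} = 4 S p$ ($A{\left(p,S \right)} = 2 p 2 S = 4 S p$)
$A{\left(h{\left(-17,19 \right)},Z{\left(14 \right)} \right)} - U{\left(212,-268 \right)} = 4 \cdot 15 \cdot 14 \left(-17\right) - -268 = 4 \cdot 210 \left(-17\right) + 268 = -14280 + 268 = -14012$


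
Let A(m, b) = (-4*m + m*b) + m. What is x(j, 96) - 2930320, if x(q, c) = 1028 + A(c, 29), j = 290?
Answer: -2926796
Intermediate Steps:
A(m, b) = -3*m + b*m (A(m, b) = (-4*m + b*m) + m = -3*m + b*m)
x(q, c) = 1028 + 26*c (x(q, c) = 1028 + c*(-3 + 29) = 1028 + c*26 = 1028 + 26*c)
x(j, 96) - 2930320 = (1028 + 26*96) - 2930320 = (1028 + 2496) - 2930320 = 3524 - 2930320 = -2926796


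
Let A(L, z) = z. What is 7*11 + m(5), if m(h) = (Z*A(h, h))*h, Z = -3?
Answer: 2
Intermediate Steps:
m(h) = -3*h² (m(h) = (-3*h)*h = -3*h²)
7*11 + m(5) = 7*11 - 3*5² = 77 - 3*25 = 77 - 75 = 2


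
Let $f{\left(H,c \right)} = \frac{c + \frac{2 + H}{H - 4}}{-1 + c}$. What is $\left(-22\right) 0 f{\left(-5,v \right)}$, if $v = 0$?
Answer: $0$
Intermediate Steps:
$f{\left(H,c \right)} = \frac{c + \frac{2 + H}{-4 + H}}{-1 + c}$
$\left(-22\right) 0 f{\left(-5,v \right)} = \left(-22\right) 0 \frac{2 - 5 - 0 - 0}{4 - -5 - 0 - 0} = 0 \frac{2 - 5 + 0 + 0}{4 + 5 + 0 + 0} = 0 \cdot \frac{1}{9} \left(-3\right) = 0 \left(- \frac{1}{3}\right) = 0$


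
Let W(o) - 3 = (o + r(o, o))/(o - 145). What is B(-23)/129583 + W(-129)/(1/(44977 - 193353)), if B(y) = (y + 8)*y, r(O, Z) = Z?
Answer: -10382583845055/17752871 ≈ -5.8484e+5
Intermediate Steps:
W(o) = 3 + 2*o/(-145 + o) (W(o) = 3 + (o + o)/(o - 145) = 3 + (2*o)/(-145 + o) = 3 + 2*o/(-145 + o))
B(y) = y*(8 + y) (B(y) = (8 + y)*y = y*(8 + y))
B(-23)/129583 + W(-129)/(1/(44977 - 193353)) = -23*(8 - 23)/129583 + (5*(-87 - 129)/(-145 - 129))/(1/(44977 - 193353)) = -23*(-15)*(1/129583) + (5*(-216)/(-274))/(1/(-148376)) = 345*(1/129583) + (5*(-1/274)*(-216))/(-1/148376) = 345/129583 + (540/137)*(-148376) = 345/129583 - 80123040/137 = -10382583845055/17752871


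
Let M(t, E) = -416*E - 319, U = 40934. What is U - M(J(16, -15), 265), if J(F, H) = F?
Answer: 151493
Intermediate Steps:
M(t, E) = -319 - 416*E
U - M(J(16, -15), 265) = 40934 - (-319 - 416*265) = 40934 - (-319 - 110240) = 40934 - 1*(-110559) = 40934 + 110559 = 151493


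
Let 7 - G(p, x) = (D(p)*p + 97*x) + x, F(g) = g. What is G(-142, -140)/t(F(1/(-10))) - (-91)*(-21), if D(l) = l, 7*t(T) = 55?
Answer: -150164/55 ≈ -2730.3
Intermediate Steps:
t(T) = 55/7 (t(T) = (1/7)*55 = 55/7)
G(p, x) = 7 - p**2 - 98*x (G(p, x) = 7 - ((p*p + 97*x) + x) = 7 - ((p**2 + 97*x) + x) = 7 - (p**2 + 98*x) = 7 + (-p**2 - 98*x) = 7 - p**2 - 98*x)
G(-142, -140)/t(F(1/(-10))) - (-91)*(-21) = (7 - 1*(-142)**2 - 98*(-140))/(55/7) - (-91)*(-21) = (7 - 1*20164 + 13720)*(7/55) - 1*1911 = (7 - 20164 + 13720)*(7/55) - 1911 = -6437*7/55 - 1911 = -45059/55 - 1911 = -150164/55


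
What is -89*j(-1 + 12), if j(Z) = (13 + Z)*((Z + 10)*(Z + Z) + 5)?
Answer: -997512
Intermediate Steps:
j(Z) = (5 + 2*Z*(10 + Z))*(13 + Z) (j(Z) = (13 + Z)*((10 + Z)*(2*Z) + 5) = (13 + Z)*(2*Z*(10 + Z) + 5) = (13 + Z)*(5 + 2*Z*(10 + Z)) = (5 + 2*Z*(10 + Z))*(13 + Z))
-89*j(-1 + 12) = -89*(65 + 2*(-1 + 12)³ + 46*(-1 + 12)² + 265*(-1 + 12)) = -89*(65 + 2*11³ + 46*11² + 265*11) = -89*(65 + 2*1331 + 46*121 + 2915) = -89*(65 + 2662 + 5566 + 2915) = -89*11208 = -997512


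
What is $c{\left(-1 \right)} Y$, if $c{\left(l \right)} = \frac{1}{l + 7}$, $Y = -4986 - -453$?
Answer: $- \frac{1511}{2} \approx -755.5$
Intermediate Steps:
$Y = -4533$ ($Y = -4986 + 453 = -4533$)
$c{\left(l \right)} = \frac{1}{7 + l}$
$c{\left(-1 \right)} Y = \frac{1}{7 - 1} \left(-4533\right) = \frac{1}{6} \left(-4533\right) = - \frac{1511}{2}$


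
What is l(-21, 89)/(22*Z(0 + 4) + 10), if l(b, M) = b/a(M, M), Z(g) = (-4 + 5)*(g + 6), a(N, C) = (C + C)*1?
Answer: -21/40940 ≈ -0.00051295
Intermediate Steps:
a(N, C) = 2*C (a(N, C) = (2*C)*1 = 2*C)
Z(g) = 6 + g (Z(g) = 1*(6 + g) = 6 + g)
l(b, M) = b/(2*M) (l(b, M) = b/((2*M)) = b*(1/(2*M)) = b/(2*M))
l(-21, 89)/(22*Z(0 + 4) + 10) = ((½)*(-21)/89)/(22*(6 + (0 + 4)) + 10) = ((½)*(-21)*(1/89))/(22*(6 + 4) + 10) = -21/(178*(22*10 + 10)) = -21/(178*(220 + 10)) = -21/178/230 = -21/178*1/230 = -21/40940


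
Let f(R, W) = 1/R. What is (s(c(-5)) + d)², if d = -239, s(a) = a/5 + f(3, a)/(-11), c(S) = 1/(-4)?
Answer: 24898630849/435600 ≈ 57159.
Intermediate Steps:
c(S) = -¼
s(a) = -1/33 + a/5 (s(a) = a/5 + 1/(3*(-11)) = a*(⅕) + (⅓)*(-1/11) = a/5 - 1/33 = -1/33 + a/5)
(s(c(-5)) + d)² = ((-1/33 + (⅕)*(-¼)) - 239)² = ((-1/33 - 1/20) - 239)² = (-53/660 - 239)² = (-157793/660)² = 24898630849/435600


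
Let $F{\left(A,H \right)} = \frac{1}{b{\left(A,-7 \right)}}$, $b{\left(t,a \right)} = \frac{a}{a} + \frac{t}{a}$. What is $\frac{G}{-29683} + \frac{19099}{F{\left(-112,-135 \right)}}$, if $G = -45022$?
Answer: $\frac{9637610511}{29683} \approx 3.2468 \cdot 10^{5}$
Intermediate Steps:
$b{\left(t,a \right)} = 1 + \frac{t}{a}$
$F{\left(A,H \right)} = \frac{1}{1 - \frac{A}{7}}$ ($F{\left(A,H \right)} = \frac{1}{\frac{1}{-7} \left(-7 + A\right)} = \frac{1}{\left(- \frac{1}{7}\right) \left(-7 + A\right)} = \frac{1}{1 - \frac{A}{7}}$)
$\frac{G}{-29683} + \frac{19099}{F{\left(-112,-135 \right)}} = - \frac{45022}{-29683} + \frac{19099}{7 \frac{1}{7 - -112}} = \left(-45022\right) \left(- \frac{1}{29683}\right) + \frac{19099}{7 \frac{1}{7 + 112}} = \frac{45022}{29683} + \frac{19099}{7 \cdot \frac{1}{119}} = \frac{45022}{29683} + 19099 \frac{1}{\frac{1}{17}} = \frac{45022}{29683} + 19099 \cdot 17 = \frac{45022}{29683} + 324683 = \frac{9637610511}{29683}$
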